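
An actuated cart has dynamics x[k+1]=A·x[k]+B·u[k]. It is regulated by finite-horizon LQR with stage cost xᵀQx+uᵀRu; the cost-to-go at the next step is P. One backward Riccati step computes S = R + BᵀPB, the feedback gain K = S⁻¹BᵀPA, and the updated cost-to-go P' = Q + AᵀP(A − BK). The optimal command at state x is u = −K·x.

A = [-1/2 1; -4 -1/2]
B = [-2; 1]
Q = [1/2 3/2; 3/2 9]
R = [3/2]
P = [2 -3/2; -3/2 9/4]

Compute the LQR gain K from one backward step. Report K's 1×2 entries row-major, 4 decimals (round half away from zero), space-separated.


-1.0282 -0.4577

BᵀP = [-5.5000 5.2500]
S = R + BᵀPB = [3/2] + [16.2500] = [17.7500]
BᵀPA = [-18.2500 -8.1250]
K = S⁻¹·BᵀPA = [-1.0282 -0.4577]
A−BK = [-2.5563 0.0845; -2.9718 -0.0423]
AᵀP(A−BK) = [11.7359 0.7711; 0.7711 0.3433]
P' = Q + AᵀP(A−BK) = [12.2359 2.2711; 2.2711 9.3433]
tr(P') = 21.5792


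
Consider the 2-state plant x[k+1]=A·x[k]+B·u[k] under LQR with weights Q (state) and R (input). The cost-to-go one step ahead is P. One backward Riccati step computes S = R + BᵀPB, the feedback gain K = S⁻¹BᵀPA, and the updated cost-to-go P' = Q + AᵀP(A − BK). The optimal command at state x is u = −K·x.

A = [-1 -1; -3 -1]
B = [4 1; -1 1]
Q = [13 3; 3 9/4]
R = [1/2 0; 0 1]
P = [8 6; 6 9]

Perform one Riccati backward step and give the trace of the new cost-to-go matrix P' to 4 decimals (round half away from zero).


22.3546

BᵀP = [26.0000 15.0000; 14.0000 15.0000]
S = R + BᵀPB = [1/2 0; 0 1] + [89.0000 41.0000; 41.0000 29.0000] = [89.5000 41.0000; 41.0000 30.0000]
BᵀPA = [-71.0000 -41.0000; -59.0000 -29.0000]
K = S⁻¹·BᵀPA = [0.2878 -0.0408; -2.3601 -0.9109]
A−BK = [0.2087 0.0742; -0.3521 -0.1300]
AᵀP(A−BK) = [6.1937 2.3601; 2.3601 0.9109]
P' = Q + AᵀP(A−BK) = [19.1937 5.3601; 5.3601 3.1609]
tr(P') = 22.3546


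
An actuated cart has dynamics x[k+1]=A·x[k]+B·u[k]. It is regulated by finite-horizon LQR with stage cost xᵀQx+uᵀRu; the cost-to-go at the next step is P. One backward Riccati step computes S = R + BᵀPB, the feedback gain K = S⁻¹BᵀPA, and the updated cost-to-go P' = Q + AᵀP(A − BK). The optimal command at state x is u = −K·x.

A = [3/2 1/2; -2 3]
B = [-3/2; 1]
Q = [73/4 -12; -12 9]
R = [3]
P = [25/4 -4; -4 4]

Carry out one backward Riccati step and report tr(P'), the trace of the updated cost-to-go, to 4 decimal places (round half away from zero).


BᵀP = [-13.3750 10.0000]
S = R + BᵀPB = [3] + [30.0625] = [33.0625]
BᵀPA = [-40.0625 23.3125]
K = S⁻¹·BᵀPA = [-1.2117 0.7051]
A−BK = [-0.3176 1.5577; -0.7883 2.2949]
AᵀP(A−BK) = [5.5180 -5.0643; -5.0643 9.1248]
P' = Q + AᵀP(A−BK) = [23.7680 -17.0643; -17.0643 18.1248]
tr(P') = 41.8927

41.8927


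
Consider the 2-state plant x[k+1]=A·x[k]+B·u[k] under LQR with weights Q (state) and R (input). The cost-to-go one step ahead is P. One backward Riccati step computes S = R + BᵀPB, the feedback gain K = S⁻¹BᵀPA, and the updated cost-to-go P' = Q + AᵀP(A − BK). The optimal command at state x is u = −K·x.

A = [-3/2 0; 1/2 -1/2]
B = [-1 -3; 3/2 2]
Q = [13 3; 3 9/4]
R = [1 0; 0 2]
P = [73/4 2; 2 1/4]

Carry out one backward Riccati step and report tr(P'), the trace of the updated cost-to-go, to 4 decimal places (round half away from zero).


15.7293

BᵀP = [-15.2500 -1.6250; -50.7500 -5.5000]
S = R + BᵀPB = [1 0; 0 2] + [12.8125 42.5000; 42.5000 141.2500] = [13.8125 42.5000; 42.5000 143.2500]
BᵀPA = [22.0625 0.8125; 73.3750 2.7500]
K = S⁻¹·BᵀPA = [0.2437 -0.0028; 0.4399 0.0200]
A−BK = [0.0634 0.0573; -0.7454 -0.5358]
AᵀP(A−BK) = [0.4696 0.0297; 0.0297 0.0097]
P' = Q + AᵀP(A−BK) = [13.4696 3.0297; 3.0297 2.2597]
tr(P') = 15.7293


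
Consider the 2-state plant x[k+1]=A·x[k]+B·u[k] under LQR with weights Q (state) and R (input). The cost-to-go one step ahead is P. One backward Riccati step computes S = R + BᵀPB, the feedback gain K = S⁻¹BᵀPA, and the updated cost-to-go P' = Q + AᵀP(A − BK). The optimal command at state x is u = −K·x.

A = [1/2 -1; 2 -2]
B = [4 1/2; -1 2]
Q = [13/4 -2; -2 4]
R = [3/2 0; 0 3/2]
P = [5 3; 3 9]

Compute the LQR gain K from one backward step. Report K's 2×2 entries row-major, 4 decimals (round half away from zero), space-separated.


BᵀP = [17.0000 3.0000; 8.5000 19.5000]
S = R + BᵀPB = [3/2 0; 0 3/2] + [65.0000 14.5000; 14.5000 43.2500] = [66.5000 14.5000; 14.5000 44.7500]
BᵀPA = [14.5000 -23.0000; 43.2500 -47.5000]
K = S⁻¹·BᵀPA = [0.0079 -0.1231; 0.9639 -1.0216]
A−BK = [-0.0134 0.0033; 0.0800 -0.0800]
AᵀP(A−BK) = [1.4459 -1.5323; -1.5323 1.6442]
P' = Q + AᵀP(A−BK) = [4.6959 -3.5323; -3.5323 5.6442]
tr(P') = 10.3401

0.0079 -0.1231 0.9639 -1.0216


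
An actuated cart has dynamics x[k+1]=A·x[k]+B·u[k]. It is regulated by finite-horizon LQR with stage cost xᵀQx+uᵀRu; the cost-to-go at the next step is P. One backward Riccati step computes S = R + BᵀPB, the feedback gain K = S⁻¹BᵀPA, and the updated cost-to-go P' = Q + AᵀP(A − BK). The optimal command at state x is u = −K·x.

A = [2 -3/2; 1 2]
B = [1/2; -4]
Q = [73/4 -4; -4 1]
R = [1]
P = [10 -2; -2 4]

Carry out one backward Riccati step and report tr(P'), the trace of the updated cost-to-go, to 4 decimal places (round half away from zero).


66.7666

BᵀP = [13.0000 -17.0000]
S = R + BᵀPB = [1] + [74.5000] = [75.5000]
BᵀPA = [9.0000 -53.5000]
K = S⁻¹·BᵀPA = [0.1192 -0.7086]
A−BK = [1.9404 -1.1457; 1.4768 -0.8344]
AᵀP(A−BK) = [34.9272 -20.6225; -20.6225 12.5894]
P' = Q + AᵀP(A−BK) = [53.1772 -24.6225; -24.6225 13.5894]
tr(P') = 66.7666


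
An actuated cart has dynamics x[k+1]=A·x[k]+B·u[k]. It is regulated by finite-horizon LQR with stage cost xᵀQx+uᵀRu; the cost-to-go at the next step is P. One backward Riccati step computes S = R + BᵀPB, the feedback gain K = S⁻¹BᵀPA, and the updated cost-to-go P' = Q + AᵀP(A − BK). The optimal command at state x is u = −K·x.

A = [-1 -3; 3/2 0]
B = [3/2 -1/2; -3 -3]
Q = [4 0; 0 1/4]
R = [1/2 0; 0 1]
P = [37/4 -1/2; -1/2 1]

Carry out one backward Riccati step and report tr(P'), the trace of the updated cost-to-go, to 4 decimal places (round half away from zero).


7.5767

BᵀP = [15.3750 -3.7500; -3.1250 -2.7500]
S = R + BᵀPB = [1/2 0; 0 1] + [34.3125 3.5625; 3.5625 9.8125] = [34.8125 3.5625; 3.5625 10.8125]
BᵀPA = [-21.0000 -46.1250; -1.0000 9.3750]
K = S⁻¹·BᵀPA = [-0.6145 -1.4630; 0.1100 1.3491]
A−BK = [-0.0233 -0.1309; -0.0135 -0.3418]
AᵀP(A−BK) = [0.2058 0.6258; 0.6258 3.1209]
P' = Q + AᵀP(A−BK) = [4.2058 0.6258; 0.6258 3.3709]
tr(P') = 7.5767


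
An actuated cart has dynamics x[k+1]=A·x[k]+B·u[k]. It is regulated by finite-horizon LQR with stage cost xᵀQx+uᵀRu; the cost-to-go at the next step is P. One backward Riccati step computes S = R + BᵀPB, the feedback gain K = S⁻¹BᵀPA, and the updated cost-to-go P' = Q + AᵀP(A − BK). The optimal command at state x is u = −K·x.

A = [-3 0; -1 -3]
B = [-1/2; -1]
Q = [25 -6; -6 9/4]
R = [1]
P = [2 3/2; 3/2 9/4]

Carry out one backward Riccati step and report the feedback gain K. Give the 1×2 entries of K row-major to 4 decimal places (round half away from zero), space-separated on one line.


BᵀP = [-2.5000 -3.0000]
S = R + BᵀPB = [1] + [4.2500] = [5.2500]
BᵀPA = [10.5000 9.0000]
K = S⁻¹·BᵀPA = [2.0000 1.7143]
A−BK = [-2.0000 0.8571; 1.0000 -1.2857]
AᵀP(A−BK) = [8.2500 2.2500; 2.2500 4.8214]
P' = Q + AᵀP(A−BK) = [33.2500 -3.7500; -3.7500 7.0714]
tr(P') = 40.3214

2.0000 1.7143


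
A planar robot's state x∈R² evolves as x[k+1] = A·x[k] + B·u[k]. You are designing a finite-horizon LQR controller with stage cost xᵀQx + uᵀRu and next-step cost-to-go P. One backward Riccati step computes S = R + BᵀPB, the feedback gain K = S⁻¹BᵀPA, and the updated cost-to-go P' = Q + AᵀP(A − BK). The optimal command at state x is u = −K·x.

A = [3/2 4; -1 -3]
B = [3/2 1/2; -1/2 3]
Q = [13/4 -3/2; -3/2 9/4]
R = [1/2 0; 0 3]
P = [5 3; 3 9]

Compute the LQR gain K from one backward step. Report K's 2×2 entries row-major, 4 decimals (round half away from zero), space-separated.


0.9951 2.6857 -0.1510 -0.5046

BᵀP = [6.0000 0.0000; 11.5000 28.5000]
S = R + BᵀPB = [1/2 0; 0 3] + [9.0000 3.0000; 3.0000 91.2500] = [9.5000 3.0000; 3.0000 94.2500]
BᵀPA = [9.0000 24.0000; -11.2500 -39.5000]
K = S⁻¹·BᵀPA = [0.9951 2.6857; -0.1510 -0.5046]
A−BK = [0.0829 0.2238; -0.0494 -0.1434]
AᵀP(A−BK) = [0.5953 1.6525; 1.6525 4.6132]
P' = Q + AᵀP(A−BK) = [3.8453 0.1525; 0.1525 6.8632]
tr(P') = 10.7084


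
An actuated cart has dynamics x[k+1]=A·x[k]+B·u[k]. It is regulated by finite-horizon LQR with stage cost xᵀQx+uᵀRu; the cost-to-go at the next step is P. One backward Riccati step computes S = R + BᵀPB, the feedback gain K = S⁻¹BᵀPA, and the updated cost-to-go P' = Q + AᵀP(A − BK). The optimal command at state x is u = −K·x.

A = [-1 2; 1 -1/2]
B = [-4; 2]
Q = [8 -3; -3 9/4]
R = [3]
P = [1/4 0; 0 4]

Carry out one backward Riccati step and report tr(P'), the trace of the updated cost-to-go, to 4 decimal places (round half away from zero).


11.4130

BᵀP = [-1.0000 8.0000]
S = R + BᵀPB = [3] + [20.0000] = [23.0000]
BᵀPA = [9.0000 -6.0000]
K = S⁻¹·BᵀPA = [0.3913 -0.2609]
A−BK = [0.5652 0.9565; 0.2174 0.0217]
AᵀP(A−BK) = [0.7283 -0.1522; -0.1522 0.4348]
P' = Q + AᵀP(A−BK) = [8.7283 -3.1522; -3.1522 2.6848]
tr(P') = 11.4130


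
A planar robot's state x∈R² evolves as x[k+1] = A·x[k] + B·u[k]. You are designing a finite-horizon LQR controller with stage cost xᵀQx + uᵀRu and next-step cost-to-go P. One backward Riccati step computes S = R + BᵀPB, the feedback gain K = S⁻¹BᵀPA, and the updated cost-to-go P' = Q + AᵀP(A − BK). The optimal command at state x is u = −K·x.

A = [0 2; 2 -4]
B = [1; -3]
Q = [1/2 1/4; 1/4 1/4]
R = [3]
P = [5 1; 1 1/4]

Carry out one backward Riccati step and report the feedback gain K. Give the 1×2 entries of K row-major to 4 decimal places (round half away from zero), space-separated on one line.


BᵀP = [2.0000 0.2500]
S = R + BᵀPB = [3] + [1.2500] = [4.2500]
BᵀPA = [0.5000 3.0000]
K = S⁻¹·BᵀPA = [0.1176 0.7059]
A−BK = [-0.1176 1.2941; 2.3529 -1.8824]
AᵀP(A−BK) = [0.9412 1.6471; 1.6471 5.8824]
P' = Q + AᵀP(A−BK) = [1.4412 1.8971; 1.8971 6.1324]
tr(P') = 7.5735

0.1176 0.7059


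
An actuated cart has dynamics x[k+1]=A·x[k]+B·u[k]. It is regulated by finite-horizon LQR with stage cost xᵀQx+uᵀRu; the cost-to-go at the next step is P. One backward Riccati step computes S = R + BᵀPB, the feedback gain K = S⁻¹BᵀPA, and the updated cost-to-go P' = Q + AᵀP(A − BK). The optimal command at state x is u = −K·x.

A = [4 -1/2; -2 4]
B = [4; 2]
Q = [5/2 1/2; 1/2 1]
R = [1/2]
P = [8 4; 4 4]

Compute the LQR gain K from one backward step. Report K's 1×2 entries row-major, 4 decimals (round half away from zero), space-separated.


BᵀP = [40.0000 24.0000]
S = R + BᵀPB = [1/2] + [208.0000] = [208.5000]
BᵀPA = [112.0000 76.0000]
K = S⁻¹·BᵀPA = [0.5372 0.3645]
A−BK = [1.8513 -1.9580; -3.0743 3.2710]
AᵀP(A−BK) = [19.8369 -20.8249; -20.8249 22.2974]
P' = Q + AᵀP(A−BK) = [22.3369 -20.3249; -20.3249 23.2974]
tr(P') = 45.6343

0.5372 0.3645


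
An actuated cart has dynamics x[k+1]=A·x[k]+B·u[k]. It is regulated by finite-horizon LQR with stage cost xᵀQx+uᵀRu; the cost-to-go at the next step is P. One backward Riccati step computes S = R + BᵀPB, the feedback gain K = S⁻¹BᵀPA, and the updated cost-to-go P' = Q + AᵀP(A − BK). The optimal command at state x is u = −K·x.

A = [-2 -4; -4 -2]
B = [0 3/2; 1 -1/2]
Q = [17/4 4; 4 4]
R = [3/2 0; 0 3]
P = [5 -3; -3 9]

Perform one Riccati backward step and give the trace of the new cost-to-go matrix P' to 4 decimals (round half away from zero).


58.3145

BᵀP = [-3.0000 9.0000; 9.0000 -9.0000]
S = R + BᵀPB = [3/2 0; 0 3] + [9.0000 -9.0000; -9.0000 18.0000] = [10.5000 -9.0000; -9.0000 21.0000]
BᵀPA = [-30.0000 -6.0000; 18.0000 -18.0000]
K = S⁻¹·BᵀPA = [-3.3548 -2.0645; -0.5806 -1.7419]
A−BK = [-1.1290 -1.3871; -0.9355 -0.8065]
AᵀP(A−BK) = [25.8065 21.4194; 21.4194 24.2581]
P' = Q + AᵀP(A−BK) = [30.0565 25.4194; 25.4194 28.2581]
tr(P') = 58.3145


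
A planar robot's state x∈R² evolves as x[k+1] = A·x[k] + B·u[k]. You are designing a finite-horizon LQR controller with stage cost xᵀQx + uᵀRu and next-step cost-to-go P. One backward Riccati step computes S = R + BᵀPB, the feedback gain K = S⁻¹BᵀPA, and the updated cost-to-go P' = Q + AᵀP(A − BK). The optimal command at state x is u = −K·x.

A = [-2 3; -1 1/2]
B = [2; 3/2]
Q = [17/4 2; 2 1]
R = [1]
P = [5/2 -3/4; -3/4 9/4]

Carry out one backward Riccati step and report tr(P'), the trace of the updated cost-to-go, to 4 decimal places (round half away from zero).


BᵀP = [3.8750 1.8750]
S = R + BᵀPB = [1] + [10.5625] = [11.5625]
BᵀPA = [-9.6250 12.5625]
K = S⁻¹·BᵀPA = [-0.8324 1.0865]
A−BK = [-0.3351 0.8270; 0.2486 -1.1297]
AᵀP(A−BK) = [1.2378 -2.6676; -2.6676 7.1635]
P' = Q + AᵀP(A−BK) = [5.4878 -0.6676; -0.6676 8.1635]
tr(P') = 13.6514

13.6514


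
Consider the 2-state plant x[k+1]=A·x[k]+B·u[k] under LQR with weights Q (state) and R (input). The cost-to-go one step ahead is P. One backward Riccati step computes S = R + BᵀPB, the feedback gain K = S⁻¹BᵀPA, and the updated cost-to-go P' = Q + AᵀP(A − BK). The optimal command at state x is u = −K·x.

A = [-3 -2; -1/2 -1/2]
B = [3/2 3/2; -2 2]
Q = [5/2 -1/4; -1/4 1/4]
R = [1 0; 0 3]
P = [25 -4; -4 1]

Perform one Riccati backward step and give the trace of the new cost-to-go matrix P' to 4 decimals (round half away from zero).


BᵀP = [45.5000 -8.0000; 29.5000 -4.0000]
S = R + BᵀPB = [1 0; 0 3] + [84.2500 52.2500; 52.2500 36.2500] = [85.2500 52.2500; 52.2500 39.2500]
BᵀPA = [-132.5000 -87.0000; -86.5000 -57.0000]
K = S⁻¹·BᵀPA = [-1.1055 -0.7086; -0.7321 -0.5089]
A−BK = [-0.2435 -0.1737; -1.2468 -0.8994]
AᵀP(A−BK) = [3.4383 2.3377; 2.3377 1.5925]
P' = Q + AᵀP(A−BK) = [5.9383 2.0877; 2.0877 1.8425]
tr(P') = 7.7808

7.7808


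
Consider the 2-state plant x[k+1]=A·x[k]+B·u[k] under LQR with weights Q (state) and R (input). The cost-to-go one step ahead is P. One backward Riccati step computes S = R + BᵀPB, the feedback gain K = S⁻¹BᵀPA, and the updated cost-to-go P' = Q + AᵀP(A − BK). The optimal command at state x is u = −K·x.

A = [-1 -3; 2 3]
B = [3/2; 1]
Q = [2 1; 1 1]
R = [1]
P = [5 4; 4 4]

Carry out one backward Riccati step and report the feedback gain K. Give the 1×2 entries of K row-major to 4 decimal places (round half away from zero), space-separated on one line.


0.3009 -0.1593

BᵀP = [11.5000 10.0000]
S = R + BᵀPB = [1] + [27.2500] = [28.2500]
BᵀPA = [8.5000 -4.5000]
K = S⁻¹·BᵀPA = [0.3009 -0.1593]
A−BK = [-1.4513 -2.7611; 1.6991 3.1593]
AᵀP(A−BK) = [2.4425 4.3540; 4.3540 8.2832]
P' = Q + AᵀP(A−BK) = [4.4425 5.3540; 5.3540 9.2832]
tr(P') = 13.7257


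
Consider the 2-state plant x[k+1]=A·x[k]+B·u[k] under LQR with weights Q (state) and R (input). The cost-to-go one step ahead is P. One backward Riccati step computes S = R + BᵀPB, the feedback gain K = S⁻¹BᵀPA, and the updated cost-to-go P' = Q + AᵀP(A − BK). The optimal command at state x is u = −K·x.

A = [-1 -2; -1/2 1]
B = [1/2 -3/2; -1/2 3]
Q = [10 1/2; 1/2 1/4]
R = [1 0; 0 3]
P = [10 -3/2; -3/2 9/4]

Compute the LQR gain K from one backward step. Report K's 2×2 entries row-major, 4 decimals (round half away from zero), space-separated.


BᵀP = [5.7500 -1.8750; -19.5000 9.0000]
S = R + BᵀPB = [1 0; 0 3] + [3.8125 -14.2500; -14.2500 56.2500] = [4.8125 -14.2500; -14.2500 59.2500]
BᵀPA = [-4.8125 -13.3750; 15.0000 48.0000]
K = S⁻¹·BᵀPA = [-0.8698 -1.3215; 0.0440 0.4923]
A−BK = [-0.4991 -0.6008; -1.0668 -1.1376]
AᵀP(A−BK) = [4.2170 5.1308; 5.1308 6.9446]
P' = Q + AᵀP(A−BK) = [14.2170 5.6308; 5.6308 7.1946]
tr(P') = 21.4116

-0.8698 -1.3215 0.0440 0.4923


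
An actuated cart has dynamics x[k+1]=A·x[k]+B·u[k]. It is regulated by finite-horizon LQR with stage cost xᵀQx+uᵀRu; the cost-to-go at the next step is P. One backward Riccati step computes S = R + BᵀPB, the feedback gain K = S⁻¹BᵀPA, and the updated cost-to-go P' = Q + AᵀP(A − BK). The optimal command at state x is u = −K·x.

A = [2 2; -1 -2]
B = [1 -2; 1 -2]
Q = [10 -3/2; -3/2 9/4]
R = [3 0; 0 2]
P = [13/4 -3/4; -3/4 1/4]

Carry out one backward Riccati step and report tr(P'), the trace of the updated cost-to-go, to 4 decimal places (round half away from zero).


BᵀP = [2.5000 -0.5000; -5.0000 1.0000]
S = R + BᵀPB = [3 0; 0 2] + [2.0000 -4.0000; -4.0000 8.0000] = [5.0000 -4.0000; -4.0000 10.0000]
BᵀPA = [5.5000 6.0000; -11.0000 -12.0000]
K = S⁻¹·BᵀPA = [0.3235 0.3529; -0.9706 -1.0588]
A−BK = [-0.2647 -0.4706; -3.2647 -4.4706]
AᵀP(A−BK) = [3.7941 4.4118; 4.4118 5.1765]
P' = Q + AᵀP(A−BK) = [13.7941 2.9118; 2.9118 7.4265]
tr(P') = 21.2206

21.2206


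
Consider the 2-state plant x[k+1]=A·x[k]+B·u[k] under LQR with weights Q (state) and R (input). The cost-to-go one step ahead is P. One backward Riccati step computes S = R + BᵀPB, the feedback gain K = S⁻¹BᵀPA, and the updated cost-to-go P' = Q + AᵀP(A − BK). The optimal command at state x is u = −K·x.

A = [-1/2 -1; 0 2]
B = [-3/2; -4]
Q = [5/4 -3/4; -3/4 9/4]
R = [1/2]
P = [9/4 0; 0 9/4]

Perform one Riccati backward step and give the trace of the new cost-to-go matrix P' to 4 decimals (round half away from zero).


10.0977

BᵀP = [-3.3750 -9.0000]
S = R + BᵀPB = [1/2] + [41.0625] = [41.5625]
BᵀPA = [1.6875 -14.6250]
K = S⁻¹·BᵀPA = [0.0406 -0.3519]
A−BK = [-0.4391 -1.5278; 0.1624 0.5925]
AᵀP(A−BK) = [0.4940 1.7188; 1.7188 6.1038]
P' = Q + AᵀP(A−BK) = [1.7440 0.9688; 0.9688 8.3538]
tr(P') = 10.0977


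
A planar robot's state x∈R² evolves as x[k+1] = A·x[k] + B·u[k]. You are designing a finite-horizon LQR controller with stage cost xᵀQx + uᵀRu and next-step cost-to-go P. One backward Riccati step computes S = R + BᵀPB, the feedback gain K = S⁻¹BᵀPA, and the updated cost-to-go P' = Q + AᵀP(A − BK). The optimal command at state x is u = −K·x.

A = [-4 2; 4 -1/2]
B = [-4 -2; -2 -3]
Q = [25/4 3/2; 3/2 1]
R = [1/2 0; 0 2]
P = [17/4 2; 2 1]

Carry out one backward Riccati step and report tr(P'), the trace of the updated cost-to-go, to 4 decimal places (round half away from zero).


BᵀP = [-21.0000 -10.0000; -14.5000 -7.0000]
S = R + BᵀPB = [1/2 0; 0 2] + [104.0000 72.0000; 72.0000 50.0000] = [104.5000 72.0000; 72.0000 52.0000]
BᵀPA = [44.0000 -37.0000; 30.0000 -25.5000]
K = S⁻¹·BᵀPA = [0.5120 -0.3520; -0.1320 -0.0030]
A−BK = [-2.2160 0.5860; 4.6280 -1.2130]
AᵀP(A−BK) = [1.4320 -0.4220; -0.4220 0.1495]
P' = Q + AᵀP(A−BK) = [7.6820 1.0780; 1.0780 1.1495]
tr(P') = 8.8315

8.8315


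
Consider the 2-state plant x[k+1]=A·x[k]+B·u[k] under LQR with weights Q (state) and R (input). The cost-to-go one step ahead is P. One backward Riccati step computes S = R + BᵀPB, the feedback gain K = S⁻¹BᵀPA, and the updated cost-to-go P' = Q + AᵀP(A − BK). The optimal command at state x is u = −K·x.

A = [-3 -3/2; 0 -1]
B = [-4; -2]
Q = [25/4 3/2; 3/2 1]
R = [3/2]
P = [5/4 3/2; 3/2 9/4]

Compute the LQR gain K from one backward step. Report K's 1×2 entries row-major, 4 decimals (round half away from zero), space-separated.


0.4404 0.4128

BᵀP = [-8.0000 -10.5000]
S = R + BᵀPB = [3/2] + [53.0000] = [54.5000]
BᵀPA = [24.0000 22.5000]
K = S⁻¹·BᵀPA = [0.4404 0.4128]
A−BK = [-1.2385 0.1514; 0.8807 -0.1743]
AᵀP(A−BK) = [0.6812 0.2167; 0.2167 0.2735]
P' = Q + AᵀP(A−BK) = [6.9312 1.7167; 1.7167 1.2735]
tr(P') = 8.2047


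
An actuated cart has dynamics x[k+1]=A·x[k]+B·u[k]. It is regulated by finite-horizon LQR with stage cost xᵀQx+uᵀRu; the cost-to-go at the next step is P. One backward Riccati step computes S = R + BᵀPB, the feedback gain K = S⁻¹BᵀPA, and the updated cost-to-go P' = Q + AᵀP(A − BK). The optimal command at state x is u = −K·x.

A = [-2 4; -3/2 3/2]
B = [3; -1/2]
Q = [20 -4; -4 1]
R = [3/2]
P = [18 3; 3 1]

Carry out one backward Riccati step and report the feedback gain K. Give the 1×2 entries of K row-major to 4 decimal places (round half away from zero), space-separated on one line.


BᵀP = [52.5000 8.5000]
S = R + BᵀPB = [3/2] + [153.2500] = [154.7500]
BᵀPA = [-117.7500 222.7500]
K = S⁻¹·BᵀPA = [-0.7609 1.4394]
A−BK = [0.2827 -0.3183; -1.8805 2.2197]
AᵀP(A−BK) = [2.6535 -3.7585; -3.7585 5.6195]
P' = Q + AᵀP(A−BK) = [22.6535 -7.7585; -7.7585 6.6195]
tr(P') = 29.2730

-0.7609 1.4394


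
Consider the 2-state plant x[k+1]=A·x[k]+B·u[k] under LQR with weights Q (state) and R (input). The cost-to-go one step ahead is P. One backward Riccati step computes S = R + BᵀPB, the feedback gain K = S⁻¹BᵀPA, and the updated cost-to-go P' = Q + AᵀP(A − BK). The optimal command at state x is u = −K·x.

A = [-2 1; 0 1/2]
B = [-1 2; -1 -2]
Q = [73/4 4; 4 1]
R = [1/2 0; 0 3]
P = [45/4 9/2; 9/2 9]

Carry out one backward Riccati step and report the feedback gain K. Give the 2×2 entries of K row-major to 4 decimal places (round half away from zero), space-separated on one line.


0.9877 -0.7384 -0.4699 0.1183

BᵀP = [-15.7500 -13.5000; 13.5000 -9.0000]
S = R + BᵀPB = [1/2 0; 0 3] + [29.2500 -4.5000; -4.5000 45.0000] = [29.7500 -4.5000; -4.5000 48.0000]
BᵀPA = [31.5000 -22.5000; -27.0000 9.0000]
K = S⁻¹·BᵀPA = [0.9877 -0.7384; -0.4699 0.1183]
A−BK = [-0.0725 0.0250; 0.0479 -0.0019]
AᵀP(A−BK) = [1.1987 -0.5466; -0.5466 0.3213]
P' = Q + AᵀP(A−BK) = [19.4487 3.4534; 3.4534 1.3213]
tr(P') = 20.7700


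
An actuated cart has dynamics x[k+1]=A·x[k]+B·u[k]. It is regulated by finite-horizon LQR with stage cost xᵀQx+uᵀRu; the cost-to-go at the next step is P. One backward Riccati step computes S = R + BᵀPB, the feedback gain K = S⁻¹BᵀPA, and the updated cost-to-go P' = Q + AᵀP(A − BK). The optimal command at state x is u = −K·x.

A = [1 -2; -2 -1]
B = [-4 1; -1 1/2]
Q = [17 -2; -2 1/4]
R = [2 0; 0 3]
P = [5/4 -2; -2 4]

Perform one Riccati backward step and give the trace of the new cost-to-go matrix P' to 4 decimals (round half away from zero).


30.7421

BᵀP = [-3.0000 4.0000; 0.2500 0.0000]
S = R + BᵀPB = [2 0; 0 3] + [8.0000 -1.0000; -1.0000 0.2500] = [10.0000 -1.0000; -1.0000 3.2500]
BᵀPA = [-11.0000 2.0000; 0.2500 -0.5000]
K = S⁻¹·BᵀPA = [-1.1270 0.1905; -0.2698 -0.0952]
A−BK = [-3.2381 -1.1429; -2.9921 -0.7619]
AᵀP(A−BK) = [12.9206 1.6190; 1.6190 0.5714]
P' = Q + AᵀP(A−BK) = [29.9206 -0.3810; -0.3810 0.8214]
tr(P') = 30.7421


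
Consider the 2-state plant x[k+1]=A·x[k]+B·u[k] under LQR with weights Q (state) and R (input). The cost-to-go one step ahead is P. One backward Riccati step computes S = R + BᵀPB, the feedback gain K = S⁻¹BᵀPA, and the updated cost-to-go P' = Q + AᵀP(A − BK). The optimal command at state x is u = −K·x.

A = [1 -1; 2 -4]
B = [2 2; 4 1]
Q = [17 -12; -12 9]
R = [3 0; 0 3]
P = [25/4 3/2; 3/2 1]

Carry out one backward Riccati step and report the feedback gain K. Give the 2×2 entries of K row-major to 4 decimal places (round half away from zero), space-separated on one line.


0.3818 -0.6926 0.1486 0.0135

BᵀP = [18.5000 7.0000; 14.0000 4.0000]
S = R + BᵀPB = [3 0; 0 3] + [65.0000 44.0000; 44.0000 32.0000] = [68.0000 44.0000; 44.0000 35.0000]
BᵀPA = [32.5000 -46.5000; 22.0000 -30.0000]
K = S⁻¹·BᵀPA = [0.3818 -0.6926; 0.1486 0.0135]
A−BK = [-0.0608 0.3581; 0.3243 -1.2432]
AᵀP(A−BK) = [0.5726 -1.0389; -1.0389 2.4510]
P' = Q + AᵀP(A−BK) = [17.5726 -13.0389; -13.0389 11.4510]
tr(P') = 29.0236


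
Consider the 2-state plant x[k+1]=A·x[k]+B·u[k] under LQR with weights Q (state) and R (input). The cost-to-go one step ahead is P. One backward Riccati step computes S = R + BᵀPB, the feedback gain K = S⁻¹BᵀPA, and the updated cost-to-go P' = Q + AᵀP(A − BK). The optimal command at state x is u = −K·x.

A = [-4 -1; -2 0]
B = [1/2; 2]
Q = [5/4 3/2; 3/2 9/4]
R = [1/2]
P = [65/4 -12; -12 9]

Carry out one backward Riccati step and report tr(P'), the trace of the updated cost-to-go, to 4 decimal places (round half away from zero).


BᵀP = [-15.8750 12.0000]
S = R + BᵀPB = [1/2] + [16.0625] = [16.5625]
BᵀPA = [39.5000 15.8750]
K = S⁻¹·BᵀPA = [2.3849 0.9585]
A−BK = [-5.1925 -1.4792; -6.7698 -1.9170]
AᵀP(A−BK) = [9.7962 3.1396; 3.1396 1.0340]
P' = Q + AᵀP(A−BK) = [11.0462 4.6396; 4.6396 3.2840]
tr(P') = 14.3302

14.3302


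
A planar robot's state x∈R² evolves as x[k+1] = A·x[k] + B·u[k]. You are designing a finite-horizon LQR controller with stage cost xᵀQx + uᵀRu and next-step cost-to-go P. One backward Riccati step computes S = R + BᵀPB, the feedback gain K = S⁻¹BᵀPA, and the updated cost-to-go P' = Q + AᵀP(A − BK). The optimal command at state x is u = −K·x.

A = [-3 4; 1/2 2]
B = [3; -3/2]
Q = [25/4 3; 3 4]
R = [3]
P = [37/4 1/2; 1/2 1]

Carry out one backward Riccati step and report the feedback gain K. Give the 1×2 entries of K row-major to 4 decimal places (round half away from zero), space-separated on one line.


BᵀP = [27.0000 0.0000]
S = R + BᵀPB = [3] + [81.0000] = [84.0000]
BᵀPA = [-81.0000 108.0000]
K = S⁻¹·BᵀPA = [-0.9643 1.2857]
A−BK = [-0.1071 0.1429; -0.9464 3.9286]
AᵀP(A−BK) = [3.8929 -7.8571; -7.8571 21.1429]
P' = Q + AᵀP(A−BK) = [10.1429 -4.8571; -4.8571 25.1429]
tr(P') = 35.2857

-0.9643 1.2857


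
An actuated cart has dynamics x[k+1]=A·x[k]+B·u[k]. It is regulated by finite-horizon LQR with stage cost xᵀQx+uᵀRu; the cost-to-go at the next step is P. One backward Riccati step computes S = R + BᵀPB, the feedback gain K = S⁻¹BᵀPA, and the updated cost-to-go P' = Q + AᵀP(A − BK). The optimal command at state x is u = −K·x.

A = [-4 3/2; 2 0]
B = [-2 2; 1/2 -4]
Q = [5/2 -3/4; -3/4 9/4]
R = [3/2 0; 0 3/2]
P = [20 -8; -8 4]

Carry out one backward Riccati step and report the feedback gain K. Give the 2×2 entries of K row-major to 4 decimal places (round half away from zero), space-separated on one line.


BᵀP = [-44.0000 18.0000; 72.0000 -32.0000]
S = R + BᵀPB = [3/2 0; 0 3/2] + [97.0000 -160.0000; -160.0000 272.0000] = [98.5000 -160.0000; -160.0000 273.5000]
BᵀPA = [212.0000 -66.0000; -352.0000 108.0000]
K = S⁻¹·BᵀPA = [1.2405 -0.5755; -0.5613 0.0582]
A−BK = [-0.3963 0.2326; -0.8655 0.5206]
AᵀP(A−BK) = [3.4305 -1.5048; -1.5048 0.7305]
P' = Q + AᵀP(A−BK) = [5.9305 -2.2548; -2.2548 2.9805]
tr(P') = 8.9110

1.2405 -0.5755 -0.5613 0.0582


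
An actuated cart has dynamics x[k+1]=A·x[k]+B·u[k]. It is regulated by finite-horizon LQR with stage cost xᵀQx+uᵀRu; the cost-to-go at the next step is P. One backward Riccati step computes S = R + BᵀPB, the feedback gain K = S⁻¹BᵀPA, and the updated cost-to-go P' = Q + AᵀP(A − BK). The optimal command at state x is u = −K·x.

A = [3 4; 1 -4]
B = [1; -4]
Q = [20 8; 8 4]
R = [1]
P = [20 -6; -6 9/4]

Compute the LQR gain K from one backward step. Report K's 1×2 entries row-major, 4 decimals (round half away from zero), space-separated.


1.1143 2.2476

BᵀP = [44.0000 -15.0000]
S = R + BᵀPB = [1] + [104.0000] = [105.0000]
BᵀPA = [117.0000 236.0000]
K = S⁻¹·BᵀPA = [1.1143 2.2476]
A−BK = [1.8857 1.7524; 5.4571 4.9905]
AᵀP(A−BK) = [15.8786 16.0286; 16.0286 17.5619]
P' = Q + AᵀP(A−BK) = [35.8786 24.0286; 24.0286 21.5619]
tr(P') = 57.4405


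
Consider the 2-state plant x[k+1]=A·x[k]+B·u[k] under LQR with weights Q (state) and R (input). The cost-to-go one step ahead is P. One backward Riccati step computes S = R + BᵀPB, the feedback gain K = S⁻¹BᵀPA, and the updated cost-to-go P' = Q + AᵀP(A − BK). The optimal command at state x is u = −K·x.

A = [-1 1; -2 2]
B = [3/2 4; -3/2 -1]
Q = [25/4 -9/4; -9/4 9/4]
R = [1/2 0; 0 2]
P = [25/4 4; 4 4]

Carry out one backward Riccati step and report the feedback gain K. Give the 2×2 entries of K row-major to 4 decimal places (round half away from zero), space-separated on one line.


BᵀP = [3.3750 0.0000; 21.0000 12.0000]
S = R + BᵀPB = [1/2 0; 0 2] + [5.0625 13.5000; 13.5000 72.0000] = [5.5625 13.5000; 13.5000 74.0000]
BᵀPA = [-3.3750 3.3750; -45.0000 45.0000]
K = S⁻¹·BᵀPA = [1.5597 -1.5597; -0.8926 0.8926]
A−BK = [0.2311 -0.2311; -0.5531 0.5531]
AᵀP(A−BK) = [3.3450 -3.3450; -3.3450 3.3450]
P' = Q + AᵀP(A−BK) = [9.5950 -5.5950; -5.5950 5.5950]
tr(P') = 15.1899

1.5597 -1.5597 -0.8926 0.8926


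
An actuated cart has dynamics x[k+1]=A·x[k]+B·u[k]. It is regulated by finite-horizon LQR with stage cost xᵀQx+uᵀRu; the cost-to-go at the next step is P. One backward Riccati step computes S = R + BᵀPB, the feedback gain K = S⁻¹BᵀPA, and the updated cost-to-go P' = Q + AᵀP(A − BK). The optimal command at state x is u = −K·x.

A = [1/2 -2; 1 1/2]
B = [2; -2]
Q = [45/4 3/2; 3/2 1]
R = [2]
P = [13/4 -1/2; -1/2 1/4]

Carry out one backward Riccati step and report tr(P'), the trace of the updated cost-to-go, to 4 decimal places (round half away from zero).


14.2188

BᵀP = [7.5000 -1.5000]
S = R + BᵀPB = [2] + [18.0000] = [20.0000]
BᵀPA = [2.2500 -15.7500]
K = S⁻¹·BᵀPA = [0.1125 -0.7875]
A−BK = [0.2750 -0.4250; 1.2250 -1.0750]
AᵀP(A−BK) = [0.3094 -0.4781; -0.4781 1.6594]
P' = Q + AᵀP(A−BK) = [11.5594 1.0219; 1.0219 2.6594]
tr(P') = 14.2188


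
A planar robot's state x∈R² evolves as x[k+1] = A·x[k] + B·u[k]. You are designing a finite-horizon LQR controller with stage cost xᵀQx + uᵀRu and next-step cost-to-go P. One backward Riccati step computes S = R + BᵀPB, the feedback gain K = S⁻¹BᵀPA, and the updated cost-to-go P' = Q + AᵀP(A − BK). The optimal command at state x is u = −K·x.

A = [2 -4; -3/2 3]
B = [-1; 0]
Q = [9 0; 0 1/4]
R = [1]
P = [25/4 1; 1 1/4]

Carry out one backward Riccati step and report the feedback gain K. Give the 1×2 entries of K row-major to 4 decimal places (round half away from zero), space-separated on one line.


-1.5172 3.0345

BᵀP = [-6.2500 -1.0000]
S = R + BᵀPB = [1] + [6.2500] = [7.2500]
BᵀPA = [-11.0000 22.0000]
K = S⁻¹·BᵀPA = [-1.5172 3.0345]
A−BK = [0.4828 -0.9655; -1.5000 3.0000]
AᵀP(A−BK) = [2.8728 -5.7457; -5.7457 11.4914]
P' = Q + AᵀP(A−BK) = [11.8728 -5.7457; -5.7457 11.7414]
tr(P') = 23.6142


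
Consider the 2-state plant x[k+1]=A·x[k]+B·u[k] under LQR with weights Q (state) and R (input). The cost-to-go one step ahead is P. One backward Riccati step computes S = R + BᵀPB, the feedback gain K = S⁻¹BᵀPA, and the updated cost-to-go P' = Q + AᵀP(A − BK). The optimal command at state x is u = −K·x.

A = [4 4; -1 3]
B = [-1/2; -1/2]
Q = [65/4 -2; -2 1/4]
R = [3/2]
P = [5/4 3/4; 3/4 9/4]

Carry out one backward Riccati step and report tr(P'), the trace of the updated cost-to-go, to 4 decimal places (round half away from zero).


62.4545

BᵀP = [-1.0000 -1.5000]
S = R + BᵀPB = [3/2] + [1.2500] = [2.7500]
BᵀPA = [-2.5000 -8.5000]
K = S⁻¹·BᵀPA = [-0.9091 -3.0909]
A−BK = [3.5455 2.4545; -1.4545 1.4545]
AᵀP(A−BK) = [13.9773 11.5227; 11.5227 31.9773]
P' = Q + AᵀP(A−BK) = [30.2273 9.5227; 9.5227 32.2273]
tr(P') = 62.4545


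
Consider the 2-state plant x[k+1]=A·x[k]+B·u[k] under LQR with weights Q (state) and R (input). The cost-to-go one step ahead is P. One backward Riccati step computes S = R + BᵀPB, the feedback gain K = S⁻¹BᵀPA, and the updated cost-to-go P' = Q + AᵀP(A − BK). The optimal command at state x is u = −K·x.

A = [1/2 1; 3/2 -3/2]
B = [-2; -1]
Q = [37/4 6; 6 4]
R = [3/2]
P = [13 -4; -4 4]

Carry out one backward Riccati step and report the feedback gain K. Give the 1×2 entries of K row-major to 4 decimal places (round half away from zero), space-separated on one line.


BᵀP = [-22.0000 4.0000]
S = R + BᵀPB = [3/2] + [40.0000] = [41.5000]
BᵀPA = [-5.0000 -28.0000]
K = S⁻¹·BᵀPA = [-0.1205 -0.6747]
A−BK = [0.2590 -0.3494; 1.3795 -2.1747]
AᵀP(A−BK) = [5.6476 -8.8735; -8.8735 15.1084]
P' = Q + AᵀP(A−BK) = [14.8976 -2.8735; -2.8735 19.1084]
tr(P') = 34.0060

-0.1205 -0.6747


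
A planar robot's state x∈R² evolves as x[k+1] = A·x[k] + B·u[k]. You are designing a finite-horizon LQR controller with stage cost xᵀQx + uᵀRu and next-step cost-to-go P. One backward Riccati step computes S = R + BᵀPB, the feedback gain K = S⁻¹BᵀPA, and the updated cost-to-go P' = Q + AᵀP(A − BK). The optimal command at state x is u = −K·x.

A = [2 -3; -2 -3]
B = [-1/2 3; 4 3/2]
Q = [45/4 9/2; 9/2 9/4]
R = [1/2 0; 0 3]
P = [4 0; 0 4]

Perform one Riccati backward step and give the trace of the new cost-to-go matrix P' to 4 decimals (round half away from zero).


BᵀP = [-2.0000 16.0000; 12.0000 6.0000]
S = R + BᵀPB = [1/2 0; 0 3] + [65.0000 18.0000; 18.0000 45.0000] = [65.5000 18.0000; 18.0000 48.0000]
BᵀPA = [-36.0000 -42.0000; 12.0000 -54.0000]
K = S⁻¹·BᵀPA = [-0.6894 -0.3702; 0.5085 -0.9862]
A−BK = [0.1298 -0.2266; -0.0053 -0.0399]
AᵀP(A−BK) = [1.0809 -1.4936; -1.4936 3.1979]
P' = Q + AᵀP(A−BK) = [12.3309 3.0064; 3.0064 5.4479]
tr(P') = 17.7787

17.7787


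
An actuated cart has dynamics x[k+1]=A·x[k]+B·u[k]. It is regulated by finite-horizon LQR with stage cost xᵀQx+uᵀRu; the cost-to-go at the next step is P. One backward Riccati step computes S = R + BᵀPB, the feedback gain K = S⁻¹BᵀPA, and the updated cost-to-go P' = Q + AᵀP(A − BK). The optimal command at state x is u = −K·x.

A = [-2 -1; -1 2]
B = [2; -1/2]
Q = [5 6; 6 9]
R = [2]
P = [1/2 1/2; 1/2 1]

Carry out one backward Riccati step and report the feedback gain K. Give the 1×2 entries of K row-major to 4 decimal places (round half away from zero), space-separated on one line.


BᵀP = [0.7500 0.5000]
S = R + BᵀPB = [2] + [1.2500] = [3.2500]
BᵀPA = [-2.0000 0.2500]
K = S⁻¹·BᵀPA = [-0.6154 0.0769]
A−BK = [-0.7692 -1.1538; -1.3077 2.0385]
AᵀP(A−BK) = [3.7692 -2.3462; -2.3462 2.4808]
P' = Q + AᵀP(A−BK) = [8.7692 3.6538; 3.6538 11.4808]
tr(P') = 20.2500

-0.6154 0.0769


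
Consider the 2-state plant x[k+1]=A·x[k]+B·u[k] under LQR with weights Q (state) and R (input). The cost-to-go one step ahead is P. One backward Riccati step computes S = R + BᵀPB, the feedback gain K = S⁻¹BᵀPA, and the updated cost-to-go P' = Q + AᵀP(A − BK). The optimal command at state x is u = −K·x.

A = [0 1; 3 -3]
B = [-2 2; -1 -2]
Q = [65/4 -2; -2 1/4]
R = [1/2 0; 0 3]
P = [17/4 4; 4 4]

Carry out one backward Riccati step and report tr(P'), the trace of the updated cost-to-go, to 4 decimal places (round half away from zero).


BᵀP = [-12.5000 -12.0000; 0.5000 0.0000]
S = R + BᵀPB = [1/2 0; 0 3] + [37.0000 -1.0000; -1.0000 1.0000] = [37.5000 -1.0000; -1.0000 4.0000]
BᵀPA = [-36.0000 23.5000; 0.0000 0.5000]
K = S⁻¹·BᵀPA = [-0.9664 0.6342; -0.2416 0.2836]
A−BK = [-1.4497 1.7013; 1.5503 -1.7987]
AᵀP(A−BK) = [1.2081 -1.1678; -1.1678 1.2039]
P' = Q + AᵀP(A−BK) = [17.4581 -3.1678; -3.1678 1.4539]
tr(P') = 18.9119

18.9119


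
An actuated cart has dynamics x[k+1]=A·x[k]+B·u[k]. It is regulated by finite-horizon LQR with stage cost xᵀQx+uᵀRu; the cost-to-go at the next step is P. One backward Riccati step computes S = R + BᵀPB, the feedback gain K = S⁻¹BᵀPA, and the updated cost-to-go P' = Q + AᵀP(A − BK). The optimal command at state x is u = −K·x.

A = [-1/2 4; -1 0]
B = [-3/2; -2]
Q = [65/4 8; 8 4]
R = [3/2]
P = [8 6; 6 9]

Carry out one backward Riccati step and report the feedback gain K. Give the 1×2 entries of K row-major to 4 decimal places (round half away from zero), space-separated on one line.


BᵀP = [-24.0000 -27.0000]
S = R + BᵀPB = [3/2] + [90.0000] = [91.5000]
BᵀPA = [39.0000 -96.0000]
K = S⁻¹·BᵀPA = [0.4262 -1.0492]
A−BK = [0.1393 2.4262; -0.1475 -2.0984]
AᵀP(A−BK) = [0.3770 0.9180; 0.9180 27.2787]
P' = Q + AᵀP(A−BK) = [16.6270 8.9180; 8.9180 31.2787]
tr(P') = 47.9057

0.4262 -1.0492


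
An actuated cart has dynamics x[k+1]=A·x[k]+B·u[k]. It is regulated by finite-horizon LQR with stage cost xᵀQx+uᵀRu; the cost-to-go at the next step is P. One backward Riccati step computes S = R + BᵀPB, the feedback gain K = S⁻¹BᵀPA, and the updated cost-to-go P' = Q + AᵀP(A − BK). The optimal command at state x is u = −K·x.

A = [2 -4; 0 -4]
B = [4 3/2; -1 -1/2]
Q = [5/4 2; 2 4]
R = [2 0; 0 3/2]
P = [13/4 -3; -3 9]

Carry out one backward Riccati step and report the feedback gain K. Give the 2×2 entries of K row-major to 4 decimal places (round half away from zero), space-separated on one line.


0.3551 -0.3116 0.0321 1.3654

BᵀP = [16.0000 -21.0000; 6.3750 -9.0000]
S = R + BᵀPB = [2 0; 0 3/2] + [85.0000 34.5000; 34.5000 14.0625] = [87.0000 34.5000; 34.5000 15.5625]
BᵀPA = [32.0000 20.0000; 12.7500 10.5000]
K = S⁻¹·BᵀPA = [0.3551 -0.3116; 0.0321 1.3654]
A−BK = [0.5315 -4.8018; 0.3711 -3.6289]
AᵀP(A−BK) = [1.2279 -9.4387; -9.4387 91.8946]
P' = Q + AᵀP(A−BK) = [2.4779 -7.4387; -7.4387 95.8946]
tr(P') = 98.3726


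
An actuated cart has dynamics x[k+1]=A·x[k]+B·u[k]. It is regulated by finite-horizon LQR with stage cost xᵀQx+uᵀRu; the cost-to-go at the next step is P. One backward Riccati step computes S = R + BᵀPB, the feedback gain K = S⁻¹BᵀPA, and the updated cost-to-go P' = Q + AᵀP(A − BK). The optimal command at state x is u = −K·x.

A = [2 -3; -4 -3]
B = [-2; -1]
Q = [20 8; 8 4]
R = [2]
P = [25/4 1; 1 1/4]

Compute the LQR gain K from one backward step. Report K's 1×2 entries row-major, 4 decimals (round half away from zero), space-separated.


BᵀP = [-13.5000 -2.2500]
S = R + BᵀPB = [2] + [29.2500] = [31.2500]
BᵀPA = [-18.0000 47.2500]
K = S⁻¹·BᵀPA = [-0.5760 1.5120]
A−BK = [0.8480 0.0240; -4.5760 -1.4880]
AᵀP(A−BK) = [2.6320 -1.2840; -1.2840 5.0580]
P' = Q + AᵀP(A−BK) = [22.6320 6.7160; 6.7160 9.0580]
tr(P') = 31.6900

-0.5760 1.5120


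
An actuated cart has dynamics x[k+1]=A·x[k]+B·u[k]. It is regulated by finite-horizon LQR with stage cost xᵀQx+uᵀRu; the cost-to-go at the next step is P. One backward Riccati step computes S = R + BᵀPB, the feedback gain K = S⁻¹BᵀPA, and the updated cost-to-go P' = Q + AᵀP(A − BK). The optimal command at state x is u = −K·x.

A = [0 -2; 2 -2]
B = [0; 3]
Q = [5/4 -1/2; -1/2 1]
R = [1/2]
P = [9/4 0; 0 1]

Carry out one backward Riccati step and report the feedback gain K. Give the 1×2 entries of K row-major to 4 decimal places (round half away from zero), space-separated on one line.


BᵀP = [0.0000 3.0000]
S = R + BᵀPB = [1/2] + [9.0000] = [9.5000]
BᵀPA = [6.0000 -6.0000]
K = S⁻¹·BᵀPA = [0.6316 -0.6316]
A−BK = [0.0000 -2.0000; 0.1053 -0.1053]
AᵀP(A−BK) = [0.2105 -0.2105; -0.2105 9.2105]
P' = Q + AᵀP(A−BK) = [1.4605 -0.7105; -0.7105 10.2105]
tr(P') = 11.6711

0.6316 -0.6316


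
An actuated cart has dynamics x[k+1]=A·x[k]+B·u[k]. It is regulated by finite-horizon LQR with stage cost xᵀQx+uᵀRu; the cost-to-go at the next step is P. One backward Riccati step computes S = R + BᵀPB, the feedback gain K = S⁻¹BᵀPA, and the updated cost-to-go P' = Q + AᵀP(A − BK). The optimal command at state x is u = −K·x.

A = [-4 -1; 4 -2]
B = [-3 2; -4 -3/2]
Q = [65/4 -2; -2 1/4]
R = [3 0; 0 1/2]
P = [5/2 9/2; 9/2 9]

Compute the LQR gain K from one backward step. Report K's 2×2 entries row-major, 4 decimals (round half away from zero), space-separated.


BᵀP = [-25.5000 -49.5000; -1.7500 -4.5000]
S = R + BᵀPB = [3 0; 0 1/2] + [274.5000 23.2500; 23.2500 3.2500] = [277.5000 23.2500; 23.2500 3.7500]
BᵀPA = [-96.0000 124.5000; -11.0000 10.7500]
K = S⁻¹·BᵀPA = [-0.2085 0.4338; -1.6408 0.1770]
A−BK = [-1.3438 -0.0525; 0.7049 0.0007]
AᵀP(A−BK) = [1.9378 -0.4064; -0.4064 0.5868]
P' = Q + AᵀP(A−BK) = [18.1878 -2.4064; -2.4064 0.8368]
tr(P') = 19.0246

-0.2085 0.4338 -1.6408 0.1770


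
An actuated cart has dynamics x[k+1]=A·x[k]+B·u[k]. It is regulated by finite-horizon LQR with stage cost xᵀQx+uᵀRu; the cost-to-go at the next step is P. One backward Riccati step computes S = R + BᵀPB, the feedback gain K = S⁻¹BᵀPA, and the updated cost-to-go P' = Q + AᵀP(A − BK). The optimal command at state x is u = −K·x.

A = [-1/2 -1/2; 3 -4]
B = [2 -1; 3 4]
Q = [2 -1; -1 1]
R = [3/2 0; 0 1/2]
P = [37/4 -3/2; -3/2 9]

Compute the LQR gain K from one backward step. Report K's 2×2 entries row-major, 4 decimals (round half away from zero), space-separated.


0.0914 -0.5344 0.6795 -0.5946

BᵀP = [14.0000 24.0000; -15.2500 37.5000]
S = R + BᵀPB = [3/2 0; 0 1/2] + [100.0000 82.0000; 82.0000 165.2500] = [101.5000 82.0000; 82.0000 165.7500]
BᵀPA = [65.0000 -103.0000; 120.1250 -142.3750]
K = S⁻¹·BᵀPA = [0.0914 -0.5344; 0.6795 -0.5946]
A−BK = [-0.0034 -0.0257; 0.0077 -0.0184]
AᵀP(A−BK) = [0.2441 -0.2756; -0.2756 0.6129]
P' = Q + AᵀP(A−BK) = [2.2441 -1.2756; -1.2756 1.6129]
tr(P') = 3.8570
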